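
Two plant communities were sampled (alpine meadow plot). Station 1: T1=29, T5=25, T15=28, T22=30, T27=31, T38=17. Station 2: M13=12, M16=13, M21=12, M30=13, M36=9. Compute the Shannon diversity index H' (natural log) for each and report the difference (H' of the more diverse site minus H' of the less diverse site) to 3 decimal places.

Station 1: N=160, proportions 0.18125, 0.15625, 0.175, 0.1875, 0.19375, 0.10625, giving H' = 1.77468 (working shown to 5 dp, full precision carried).
Station 2: N=59, proportions 0.20339, 0.22034, 0.20339, 0.22034, 0.15254, giving H' = 1.60124.
Difference = |1.77468 − 1.60124| = 0.17344, i.e. 0.173 to 3 decimal places.

0.173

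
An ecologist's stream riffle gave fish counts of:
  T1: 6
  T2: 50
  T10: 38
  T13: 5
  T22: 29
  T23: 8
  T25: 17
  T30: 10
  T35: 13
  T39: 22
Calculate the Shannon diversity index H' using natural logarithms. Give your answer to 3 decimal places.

2.059

Total N = 6+50+38+5+29+8+17+10+13+22 = 198, so the proportions are 0.0303, 0.25253, 0.19192, 0.02525, 0.14646, 0.0404, 0.08586, 0.05051, 0.06566, 0.11111 (working shown to 5 dp, full precision carried).
Each pᵢ ln pᵢ term: 0.0303×(-3.49651)=-0.10595, 0.25253×(-1.37624)=-0.34754, 0.19192×(-1.65068)=-0.31680, 0.02525×(-3.67883)=-0.09290, 0.14646×(-1.92097)=-0.28135, 0.0404×(-3.20883)=-0.12965, 0.08586×(-2.45505)=-0.21079, 0.05051×(-2.98568)=-0.15079, 0.06566×(-2.72332)=-0.17880, 0.11111×(-2.19722)=-0.24414.
Sum = -2.05871, so H' = 2.059.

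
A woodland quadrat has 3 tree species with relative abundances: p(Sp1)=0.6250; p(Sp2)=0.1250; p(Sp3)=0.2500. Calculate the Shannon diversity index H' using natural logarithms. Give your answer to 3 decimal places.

0.900

Each pᵢ ln pᵢ term (working shown to 5 dp, full precision carried): 0.625×(-0.47000)=-0.29375, 0.125×(-2.07944)=-0.25993, 0.25×(-1.38629)=-0.34657.
Sum = -0.90026, so H' = 0.900.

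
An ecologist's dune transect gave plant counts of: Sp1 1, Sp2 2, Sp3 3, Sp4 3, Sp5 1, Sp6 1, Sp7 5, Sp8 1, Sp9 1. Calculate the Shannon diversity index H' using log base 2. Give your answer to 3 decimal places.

2.886

Total N = 1+2+3+3+1+1+5+1+1 = 18, so the proportions are 0.05556, 0.11111, 0.16667, 0.16667, 0.05556, 0.05556, 0.27778, 0.05556, 0.05556 (working shown to 5 dp, full precision carried).
Each pᵢ log₂ pᵢ term: 0.05556×(-4.16993)=-0.23166, 0.11111×(-3.16993)=-0.35221, 0.16667×(-2.58496)=-0.43083, 0.16667×(-2.58496)=-0.43083, 0.05556×(-4.16993)=-0.23166, 0.05556×(-4.16993)=-0.23166, 0.27778×(-1.84800)=-0.51333, 0.05556×(-4.16993)=-0.23166, 0.05556×(-4.16993)=-0.23166.
Sum = -2.88551, so H' = 2.886.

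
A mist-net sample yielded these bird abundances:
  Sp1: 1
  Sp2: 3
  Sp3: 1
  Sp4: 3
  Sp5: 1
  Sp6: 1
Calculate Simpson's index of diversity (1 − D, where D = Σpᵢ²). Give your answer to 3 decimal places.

0.780

Total N = 1+3+1+3+1+1 = 10, so the proportions are 0.1, 0.3, 0.1, 0.3, 0.1, 0.1 (working shown to 5 dp, full precision carried).
D = 0.1² + 0.3² + 0.1² + 0.3² + 0.1² + 0.1² = 0.01000 + 0.09000 + 0.01000 + 0.09000 + 0.01000 + 0.01000 = 0.22000.
So 1 − D = 0.78000, i.e. 0.780 to 3 decimal places.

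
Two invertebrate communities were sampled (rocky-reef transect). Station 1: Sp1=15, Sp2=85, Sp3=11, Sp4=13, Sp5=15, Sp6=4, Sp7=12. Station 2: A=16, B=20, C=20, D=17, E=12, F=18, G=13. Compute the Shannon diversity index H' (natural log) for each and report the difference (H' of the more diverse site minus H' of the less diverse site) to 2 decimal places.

0.46

Station 1: N=155, proportions 0.0968, 0.5484, 0.071, 0.0839, 0.0968, 0.0258, 0.0774, giving H' = 1.4695 (working shown to 4 dp, full precision carried).
Station 2: N=116, proportions 0.1379, 0.1724, 0.1724, 0.1466, 0.1034, 0.1552, 0.1121, giving H' = 1.9299.
Difference = |1.4695 − 1.9299| = 0.4604, i.e. 0.46 to 2 decimal places.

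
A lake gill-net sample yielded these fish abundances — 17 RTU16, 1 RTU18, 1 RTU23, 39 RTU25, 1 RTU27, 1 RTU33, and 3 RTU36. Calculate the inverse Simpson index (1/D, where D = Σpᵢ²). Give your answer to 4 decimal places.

Total N = 17+1+1+39+1+1+3 = 63, so the proportions are 0.2698413, 0.015873, 0.015873, 0.6190476, 0.015873, 0.015873, 0.047619 (working shown to 7 dp, full precision carried).
D = 0.2698413² + 0.015873² + 0.015873² + 0.6190476² + 0.015873² + 0.015873² + 0.047619² = 0.0728143 + 0.0002520 + 0.0002520 + 0.3832200 + 0.0002520 + 0.0002520 + 0.0022676 = 0.4593096.
So 1/D = 2.177180, i.e. 2.1772 to 4 decimal places.

2.1772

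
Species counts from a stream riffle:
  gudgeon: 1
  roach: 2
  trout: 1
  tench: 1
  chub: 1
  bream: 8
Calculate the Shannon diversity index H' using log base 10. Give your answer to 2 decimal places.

0.59

Total N = 1+2+1+1+1+8 = 14, so the proportions are 0.0714, 0.1429, 0.0714, 0.0714, 0.0714, 0.5714 (working shown to 4 dp, full precision carried).
Each pᵢ log₁₀ pᵢ term: 0.0714×(-1.1461)=-0.0819, 0.1429×(-0.8451)=-0.1207, 0.0714×(-1.1461)=-0.0819, 0.0714×(-1.1461)=-0.0819, 0.0714×(-1.1461)=-0.0819, 0.5714×(-0.2430)=-0.1389.
Sum = -0.5871, so H' = 0.59.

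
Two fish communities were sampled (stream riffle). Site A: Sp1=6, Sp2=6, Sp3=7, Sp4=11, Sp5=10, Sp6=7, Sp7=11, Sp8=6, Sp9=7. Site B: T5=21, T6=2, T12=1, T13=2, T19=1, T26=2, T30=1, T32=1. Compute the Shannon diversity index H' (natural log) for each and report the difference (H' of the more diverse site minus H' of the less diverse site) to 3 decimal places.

Site A: N=71, proportions 0.08451, 0.08451, 0.09859, 0.15493, 0.14085, 0.09859, 0.15493, 0.08451, 0.09859, giving H' = 2.16556 (working shown to 5 dp, full precision carried).
Site B: N=31, proportions 0.67742, 0.06452, 0.03226, 0.06452, 0.03226, 0.06452, 0.03226, 0.03226, giving H' = 1.23741.
Difference = |2.16556 − 1.23741| = 0.92815, i.e. 0.928 to 3 decimal places.

0.928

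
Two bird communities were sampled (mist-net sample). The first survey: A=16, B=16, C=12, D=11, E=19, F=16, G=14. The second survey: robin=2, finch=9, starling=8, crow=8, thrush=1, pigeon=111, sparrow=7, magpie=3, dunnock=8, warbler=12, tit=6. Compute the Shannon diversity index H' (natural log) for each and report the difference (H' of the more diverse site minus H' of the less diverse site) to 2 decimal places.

The first survey: N=104, proportions 0.1538, 0.1538, 0.1154, 0.1058, 0.1827, 0.1538, 0.1346, giving H' = 1.9312 (working shown to 4 dp, full precision carried).
The second survey: N=175, proportions 0.0114, 0.0514, 0.0457, 0.0457, 0.0057, 0.6343, 0.04, 0.0171, 0.0457, 0.0686, 0.0343, giving H' = 1.4430.
Difference = |1.9312 − 1.4430| = 0.4882, i.e. 0.49 to 2 decimal places.

0.49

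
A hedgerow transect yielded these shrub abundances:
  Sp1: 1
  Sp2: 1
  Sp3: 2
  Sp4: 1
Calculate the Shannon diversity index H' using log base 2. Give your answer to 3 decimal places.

1.922

Total N = 1+1+2+1 = 5, so the proportions are 0.2, 0.2, 0.4, 0.2 (working shown to 5 dp, full precision carried).
Each pᵢ log₂ pᵢ term: 0.2×(-2.32193)=-0.46439, 0.2×(-2.32193)=-0.46439, 0.4×(-1.32193)=-0.52877, 0.2×(-2.32193)=-0.46439.
Sum = -1.92193, so H' = 1.922.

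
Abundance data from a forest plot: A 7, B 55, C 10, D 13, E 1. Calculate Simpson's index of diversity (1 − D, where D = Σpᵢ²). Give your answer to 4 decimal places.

0.5479

Total N = 7+55+10+13+1 = 86, so the proportions are 0.081395, 0.639535, 0.116279, 0.151163, 0.011628 (working shown to 6 dp, full precision carried).
D = 0.081395² + 0.639535² + 0.116279² + 0.151163² + 0.011628² = 0.006625 + 0.409005 + 0.013521 + 0.022850 + 0.000135 = 0.452136.
So 1 − D = 0.547864, i.e. 0.5479 to 4 decimal places.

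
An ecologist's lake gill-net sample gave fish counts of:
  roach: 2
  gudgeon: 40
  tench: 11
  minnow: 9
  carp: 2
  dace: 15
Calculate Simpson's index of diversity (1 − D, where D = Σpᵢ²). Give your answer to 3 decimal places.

0.674

Total N = 2+40+11+9+2+15 = 79, so the proportions are 0.02532, 0.50633, 0.13924, 0.11392, 0.02532, 0.18987 (working shown to 5 dp, full precision carried).
D = 0.02532² + 0.50633² + 0.13924² + 0.11392² + 0.02532² + 0.18987² = 0.00064 + 0.25637 + 0.01939 + 0.01298 + 0.00064 + 0.03605 = 0.32607.
So 1 − D = 0.67393, i.e. 0.674 to 3 decimal places.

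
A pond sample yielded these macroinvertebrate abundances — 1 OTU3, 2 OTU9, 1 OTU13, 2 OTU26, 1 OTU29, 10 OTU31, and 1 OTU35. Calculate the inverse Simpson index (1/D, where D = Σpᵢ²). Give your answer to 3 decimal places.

Total N = 1+2+1+2+1+10+1 = 18, so the proportions are 0.055556, 0.111111, 0.055556, 0.111111, 0.055556, 0.555556, 0.055556 (working shown to 6 dp, full precision carried).
D = 0.055556² + 0.111111² + 0.055556² + 0.111111² + 0.055556² + 0.555556² + 0.055556² = 0.003086 + 0.012346 + 0.003086 + 0.012346 + 0.003086 + 0.308642 + 0.003086 = 0.345679.
So 1/D = 2.89286, i.e. 2.893 to 3 decimal places.

2.893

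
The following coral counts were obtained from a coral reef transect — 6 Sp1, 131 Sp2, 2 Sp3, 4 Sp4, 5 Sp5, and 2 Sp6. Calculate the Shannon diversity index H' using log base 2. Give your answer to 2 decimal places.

0.83

Total N = 6+131+2+4+5+2 = 150, so the proportions are 0.04, 0.8733, 0.0133, 0.0267, 0.0333, 0.0133 (working shown to 4 dp, full precision carried).
Each pᵢ log₂ pᵢ term: 0.04×(-4.6439)=-0.1858, 0.8733×(-0.1954)=-0.1706, 0.0133×(-6.2288)=-0.0831, 0.0267×(-5.2288)=-0.1394, 0.0333×(-4.9069)=-0.1636, 0.0133×(-6.2288)=-0.0831.
Sum = -0.8255, so H' = 0.83.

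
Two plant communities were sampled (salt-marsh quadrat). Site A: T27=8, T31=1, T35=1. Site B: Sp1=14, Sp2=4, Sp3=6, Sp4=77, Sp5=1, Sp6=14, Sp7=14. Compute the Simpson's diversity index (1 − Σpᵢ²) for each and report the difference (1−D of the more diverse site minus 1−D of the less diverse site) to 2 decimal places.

Site A: N=10, proportions 0.8, 0.1, 0.1, giving 1−D = 0.3400 (working shown to 4 dp, full precision carried).
Site B: N=130, proportions 0.1077, 0.0308, 0.0462, 0.5923, 0.0077, 0.1077, 0.1077, giving 1−D = 0.6112.
Difference = |0.3400 − 0.6112| = 0.2712, i.e. 0.27 to 2 decimal places.

0.27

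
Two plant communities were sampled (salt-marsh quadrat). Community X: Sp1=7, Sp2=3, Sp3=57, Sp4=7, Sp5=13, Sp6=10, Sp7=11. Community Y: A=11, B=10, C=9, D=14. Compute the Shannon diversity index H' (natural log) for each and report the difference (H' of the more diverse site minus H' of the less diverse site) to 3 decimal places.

0.127

Community X: N=108, proportions 0.06481, 0.02778, 0.52778, 0.06481, 0.12037, 0.09259, 0.10185, giving H' = 1.49936 (working shown to 5 dp, full precision carried).
Community Y: N=44, proportions 0.25, 0.22727, 0.20455, 0.31818, giving H' = 1.37227.
Difference = |1.49936 − 1.37227| = 0.12709, i.e. 0.127 to 3 decimal places.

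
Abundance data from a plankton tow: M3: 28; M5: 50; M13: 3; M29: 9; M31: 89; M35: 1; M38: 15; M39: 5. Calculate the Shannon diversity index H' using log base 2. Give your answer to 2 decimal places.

Total N = 28+50+3+9+89+1+15+5 = 200, so the proportions are 0.14, 0.25, 0.015, 0.045, 0.445, 0.005, 0.075, 0.025 (working shown to 4 dp, full precision carried).
Each pᵢ log₂ pᵢ term: 0.14×(-2.8365)=-0.3971, 0.25×(-2.0000)=-0.5000, 0.015×(-6.0589)=-0.0909, 0.045×(-4.4739)=-0.2013, 0.445×(-1.1681)=-0.5198, 0.005×(-7.6439)=-0.0382, 0.075×(-3.7370)=-0.2803, 0.025×(-5.3219)=-0.1330.
Sum = -2.1607, so H' = 2.16.

2.16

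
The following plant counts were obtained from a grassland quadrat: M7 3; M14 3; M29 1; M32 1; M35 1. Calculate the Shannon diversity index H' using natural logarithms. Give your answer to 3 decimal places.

1.465

Total N = 3+3+1+1+1 = 9, so the proportions are 0.33333, 0.33333, 0.11111, 0.11111, 0.11111 (working shown to 5 dp, full precision carried).
Each pᵢ ln pᵢ term: 0.33333×(-1.09861)=-0.36620, 0.33333×(-1.09861)=-0.36620, 0.11111×(-2.19722)=-0.24414, 0.11111×(-2.19722)=-0.24414, 0.11111×(-2.19722)=-0.24414.
Sum = -1.46482, so H' = 1.465.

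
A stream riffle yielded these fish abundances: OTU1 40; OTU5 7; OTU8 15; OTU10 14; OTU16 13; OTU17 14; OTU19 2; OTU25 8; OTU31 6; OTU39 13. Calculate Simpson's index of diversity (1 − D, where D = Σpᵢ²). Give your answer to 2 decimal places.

Total N = 40+7+15+14+13+14+2+8+6+13 = 132, so the proportions are 0.303, 0.053, 0.1136, 0.1061, 0.0985, 0.1061, 0.0152, 0.0606, 0.0455, 0.0985 (working shown to 4 dp, full precision carried).
D = 0.303² + 0.053² + 0.1136² + 0.1061² + 0.0985² + 0.1061² + 0.0152² + 0.0606² + 0.0455² + 0.0985² = 0.0918 + 0.0028 + 0.0129 + 0.0112 + 0.0097 + 0.0112 + 0.0002 + 0.0037 + 0.0021 + 0.0097 = 0.1554.
So 1 − D = 0.8446, i.e. 0.84 to 2 decimal places.

0.84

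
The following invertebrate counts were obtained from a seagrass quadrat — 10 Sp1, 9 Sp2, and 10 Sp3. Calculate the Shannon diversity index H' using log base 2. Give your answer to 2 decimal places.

1.58

Total N = 10+9+10 = 29, so the proportions are 0.3448, 0.3103, 0.3448 (working shown to 4 dp, full precision carried).
Each pᵢ log₂ pᵢ term: 0.3448×(-1.5361)=-0.5297, 0.3103×(-1.6881)=-0.5239, 0.3448×(-1.5361)=-0.5297.
Sum = -1.5832, so H' = 1.58.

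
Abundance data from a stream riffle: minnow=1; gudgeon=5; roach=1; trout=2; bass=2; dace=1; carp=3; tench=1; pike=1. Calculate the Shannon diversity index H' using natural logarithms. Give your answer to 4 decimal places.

Total N = 1+5+1+2+2+1+3+1+1 = 17, so the proportions are 0.058824, 0.294118, 0.058824, 0.117647, 0.117647, 0.058824, 0.176471, 0.058824, 0.058824 (working shown to 6 dp, full precision carried).
Each pᵢ ln pᵢ term: 0.058824×(-2.833213)=-0.166660, 0.294118×(-1.223775)=-0.359934, 0.058824×(-2.833213)=-0.166660, 0.117647×(-2.140066)=-0.251772, 0.117647×(-2.140066)=-0.251772, 0.058824×(-2.833213)=-0.166660, 0.176471×(-1.734601)=-0.306106, 0.058824×(-2.833213)=-0.166660, 0.058824×(-2.833213)=-0.166660.
Sum = -2.002883, so H' = 2.0029.

2.0029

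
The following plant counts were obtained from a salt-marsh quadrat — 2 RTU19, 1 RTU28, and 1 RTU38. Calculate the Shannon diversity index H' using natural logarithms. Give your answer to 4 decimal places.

Total N = 2+1+1 = 4, so the proportions are 0.5, 0.25, 0.25 (working shown to 6 dp, full precision carried).
Each pᵢ ln pᵢ term: 0.5×(-0.693147)=-0.346574, 0.25×(-1.386294)=-0.346574, 0.25×(-1.386294)=-0.346574.
Sum = -1.039721, so H' = 1.0397.

1.0397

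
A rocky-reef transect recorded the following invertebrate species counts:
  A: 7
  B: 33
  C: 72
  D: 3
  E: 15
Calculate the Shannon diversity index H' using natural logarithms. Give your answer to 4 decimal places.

1.1687

Total N = 7+33+72+3+15 = 130, so the proportions are 0.053846, 0.253846, 0.553846, 0.023077, 0.115385 (working shown to 6 dp, full precision carried).
Each pᵢ ln pᵢ term: 0.053846×(-2.921624)=-0.157318, 0.253846×(-1.371027)=-0.348030, 0.553846×(-0.590868)=-0.327250, 0.023077×(-3.768922)=-0.086975, 0.115385×(-2.159484)=-0.249171.
Sum = -1.168745, so H' = 1.1687.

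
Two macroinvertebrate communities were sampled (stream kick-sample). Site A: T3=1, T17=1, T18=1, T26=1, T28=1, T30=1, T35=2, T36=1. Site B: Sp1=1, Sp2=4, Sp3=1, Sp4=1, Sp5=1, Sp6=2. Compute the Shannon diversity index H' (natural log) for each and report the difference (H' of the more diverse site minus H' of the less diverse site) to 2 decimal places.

Site A: N=9, proportions 0.1111, 0.1111, 0.1111, 0.1111, 0.1111, 0.1111, 0.2222, 0.1111, giving H' = 2.0432 (working shown to 4 dp, full precision carried).
Site B: N=10, proportions 0.1, 0.4, 0.1, 0.1, 0.1, 0.2, giving H' = 1.6094.
Difference = |2.0432 − 1.6094| = 0.4338, i.e. 0.43 to 2 decimal places.

0.43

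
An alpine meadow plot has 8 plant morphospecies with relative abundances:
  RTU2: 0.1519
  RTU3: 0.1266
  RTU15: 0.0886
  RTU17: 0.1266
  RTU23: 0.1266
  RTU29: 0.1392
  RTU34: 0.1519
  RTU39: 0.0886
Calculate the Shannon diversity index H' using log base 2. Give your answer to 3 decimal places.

2.974

Each pᵢ log₂ pᵢ term (working shown to 5 dp, full precision carried): 0.1519×(-2.71881)=-0.41299, 0.1266×(-2.98165)=-0.37748, 0.0886×(-3.49655)=-0.30979, 0.1266×(-2.98165)=-0.37748, 0.1266×(-2.98165)=-0.37748, 0.1392×(-2.84477)=-0.39599, 0.1519×(-2.71881)=-0.41299, 0.0886×(-3.49655)=-0.30979.
Sum = -2.97398, so H' = 2.974.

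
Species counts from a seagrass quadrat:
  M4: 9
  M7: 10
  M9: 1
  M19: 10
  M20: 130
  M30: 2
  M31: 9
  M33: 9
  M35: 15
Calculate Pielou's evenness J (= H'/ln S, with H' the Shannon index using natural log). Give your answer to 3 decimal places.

0.579

Total N = 9+10+1+10+130+2+9+9+15 = 195, so the proportions are 0.04615, 0.05128, 0.00513, 0.05128, 0.66667, 0.01026, 0.04615, 0.04615, 0.07692 (working shown to 5 dp, full precision carried).
H' = −Σ pᵢ ln pᵢ = −((-0.14196) + (-0.15233) + (-0.02704) + (-0.15233) + (-0.27031) + (-0.04697) + (-0.14196) + (-0.14196) + (-0.19730)) = 1.27216.
With S = 9 species, ln S = 2.19722, so J = 1.27216/2.19722 = 0.57899, i.e. 0.579 to 3 decimal places.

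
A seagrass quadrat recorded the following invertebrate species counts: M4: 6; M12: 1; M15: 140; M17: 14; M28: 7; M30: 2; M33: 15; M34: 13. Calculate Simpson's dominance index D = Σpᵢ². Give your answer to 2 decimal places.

Total N = 6+1+140+14+7+2+15+13 = 198, so the proportions are 0.0303, 0.0051, 0.7071, 0.0707, 0.0354, 0.0101, 0.0758, 0.0657 (working shown to 4 dp, full precision carried).
D = 0.0303² + 0.0051² + 0.7071² + 0.0707² + 0.0354² + 0.0101² + 0.0758² + 0.0657² = 0.0009 + 0.0000 + 0.4999 + 0.0050 + 0.0012 + 0.0001 + 0.0057 + 0.0043 = 0.5173.
To 2 decimal places, D = 0.52.

0.52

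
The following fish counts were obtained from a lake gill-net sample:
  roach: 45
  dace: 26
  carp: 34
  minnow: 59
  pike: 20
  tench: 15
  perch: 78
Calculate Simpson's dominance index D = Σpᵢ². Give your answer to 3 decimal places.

Total N = 45+26+34+59+20+15+78 = 277, so the proportions are 0.16245, 0.09386, 0.12274, 0.213, 0.0722, 0.05415, 0.28159 (working shown to 5 dp, full precision carried).
D = 0.16245² + 0.09386² + 0.12274² + 0.213² + 0.0722² + 0.05415² + 0.28159² = 0.02639 + 0.00881 + 0.01507 + 0.04537 + 0.00521 + 0.00293 + 0.07929 = 0.18307.
To 3 decimal places, D = 0.183.

0.183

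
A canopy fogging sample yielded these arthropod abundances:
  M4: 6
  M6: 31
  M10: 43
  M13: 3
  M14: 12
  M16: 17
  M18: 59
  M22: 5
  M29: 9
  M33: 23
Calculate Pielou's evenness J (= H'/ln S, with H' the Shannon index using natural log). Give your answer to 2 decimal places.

Total N = 6+31+43+3+12+17+59+5+9+23 = 208, so the proportions are 0.02885, 0.14904, 0.20673, 0.01442, 0.05769, 0.08173, 0.28365, 0.02404, 0.04327, 0.11058 (working shown to 5 dp, full precision carried).
H' = −Σ pᵢ ln pᵢ = −((-0.10228) + (-0.28370) + (-0.32588) + (-0.06114) + (-0.16457) + (-0.20468) + (-0.35740) + (-0.08962) + (-0.13588) + (-0.24350)) = 1.96865.
With S = 10 species, ln S = 2.30259, so J = 1.96865/2.30259 = 0.85497, i.e. 0.85 to 2 decimal places.

0.85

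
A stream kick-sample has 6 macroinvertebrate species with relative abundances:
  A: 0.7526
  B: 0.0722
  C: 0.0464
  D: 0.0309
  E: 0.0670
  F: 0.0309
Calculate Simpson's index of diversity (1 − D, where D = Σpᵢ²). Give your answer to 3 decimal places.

D = 0.7526² + 0.0722² + 0.0464² + 0.0309² + 0.067² + 0.0309² = 0.56641 + 0.00521 + 0.00215 + 0.00095 + 0.00449 + 0.00095 = 0.58017 (working shown to 5 dp, full precision carried).
So 1 − D = 0.41983, i.e. 0.420 to 3 decimal places.

0.420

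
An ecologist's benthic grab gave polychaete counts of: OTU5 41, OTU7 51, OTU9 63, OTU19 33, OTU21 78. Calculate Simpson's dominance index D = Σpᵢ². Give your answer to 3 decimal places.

Total N = 41+51+63+33+78 = 266, so the proportions are 0.15414, 0.19173, 0.23684, 0.12406, 0.29323 (working shown to 5 dp, full precision carried).
D = 0.15414² + 0.19173² + 0.23684² + 0.12406² + 0.29323² = 0.02376 + 0.03676 + 0.05609 + 0.01539 + 0.08599 = 0.21799.
To 3 decimal places, D = 0.218.

0.218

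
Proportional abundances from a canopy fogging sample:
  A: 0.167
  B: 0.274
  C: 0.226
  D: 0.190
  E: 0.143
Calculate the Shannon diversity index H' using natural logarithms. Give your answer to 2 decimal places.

1.58

Each pᵢ ln pᵢ term (working shown to 4 dp, full precision carried): 0.167×(-1.7898)=-0.2989, 0.274×(-1.2946)=-0.3547, 0.226×(-1.4872)=-0.3361, 0.19×(-1.6607)=-0.3155, 0.143×(-1.9449)=-0.2781.
Sum = -1.5834, so H' = 1.58.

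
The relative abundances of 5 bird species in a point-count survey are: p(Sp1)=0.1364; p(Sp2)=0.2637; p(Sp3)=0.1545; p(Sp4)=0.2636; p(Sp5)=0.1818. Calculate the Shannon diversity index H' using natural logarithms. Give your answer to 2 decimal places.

1.57

Each pᵢ ln pᵢ term (working shown to 4 dp, full precision carried): 0.1364×(-1.9922)=-0.2717, 0.2637×(-1.3329)=-0.3515, 0.1545×(-1.8676)=-0.2885, 0.2636×(-1.3333)=-0.3515, 0.1818×(-1.7048)=-0.3099.
Sum = -1.5732, so H' = 1.57.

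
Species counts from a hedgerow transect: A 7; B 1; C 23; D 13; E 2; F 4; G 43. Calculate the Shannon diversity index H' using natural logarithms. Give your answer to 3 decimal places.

1.439

Total N = 7+1+23+13+2+4+43 = 93, so the proportions are 0.07527, 0.01075, 0.24731, 0.13978, 0.02151, 0.04301, 0.46237 (working shown to 5 dp, full precision carried).
Each pᵢ ln pᵢ term: 0.07527×(-2.58669)=-0.19470, 0.01075×(-4.53260)=-0.04874, 0.24731×(-1.39711)=-0.34552, 0.13978×(-1.96765)=-0.27505, 0.02151×(-3.83945)=-0.08257, 0.04301×(-3.14631)=-0.13532, 0.46237×(-0.77140)=-0.35667.
Sum = -1.43857, so H' = 1.439.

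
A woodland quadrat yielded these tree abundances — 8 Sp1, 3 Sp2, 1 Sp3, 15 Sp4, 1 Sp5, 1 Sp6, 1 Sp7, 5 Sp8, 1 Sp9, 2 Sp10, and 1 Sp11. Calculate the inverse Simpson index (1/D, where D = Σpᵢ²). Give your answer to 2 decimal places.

4.57

Total N = 8+3+1+15+1+1+1+5+1+2+1 = 39, so the proportions are 0.205128, 0.076923, 0.025641, 0.384615, 0.025641, 0.025641, 0.025641, 0.128205, 0.025641, 0.051282, 0.025641 (working shown to 6 dp, full precision carried).
D = 0.205128² + 0.076923² + 0.025641² + 0.384615² + 0.025641² + 0.025641² + 0.025641² + 0.128205² + 0.025641² + 0.051282² + 0.025641² = 0.042078 + 0.005917 + 0.000657 + 0.147929 + 0.000657 + 0.000657 + 0.000657 + 0.016437 + 0.000657 + 0.002630 + 0.000657 = 0.218935.
So 1/D = 4.5676, i.e. 4.57 to 2 decimal places.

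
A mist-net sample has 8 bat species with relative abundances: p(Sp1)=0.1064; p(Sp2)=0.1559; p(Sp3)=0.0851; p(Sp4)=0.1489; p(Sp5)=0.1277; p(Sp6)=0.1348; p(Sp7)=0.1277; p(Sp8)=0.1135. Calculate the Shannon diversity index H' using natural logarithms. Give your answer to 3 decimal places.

2.064

Each pᵢ ln pᵢ term (working shown to 5 dp, full precision carried): 0.1064×(-2.24055)=-0.23839, 0.1559×(-1.85854)=-0.28975, 0.0851×(-2.46393)=-0.20968, 0.1489×(-1.90448)=-0.28358, 0.1277×(-2.05807)=-0.26282, 0.1348×(-2.00396)=-0.27013, 0.1277×(-2.05807)=-0.26282, 0.1135×(-2.17595)=-0.24697.
Sum = -2.06413, so H' = 2.064.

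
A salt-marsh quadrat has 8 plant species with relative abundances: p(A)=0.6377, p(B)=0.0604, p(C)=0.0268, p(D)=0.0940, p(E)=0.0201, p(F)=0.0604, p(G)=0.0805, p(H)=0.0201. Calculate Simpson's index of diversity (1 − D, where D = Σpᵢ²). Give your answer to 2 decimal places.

D = 0.6377² + 0.0604² + 0.0268² + 0.094² + 0.0201² + 0.0604² + 0.0805² + 0.0201² = 0.4067 + 0.0036 + 0.0007 + 0.0088 + 0.0004 + 0.0036 + 0.0065 + 0.0004 = 0.4308 (working shown to 4 dp, full precision carried).
So 1 − D = 0.5692, i.e. 0.57 to 2 decimal places.

0.57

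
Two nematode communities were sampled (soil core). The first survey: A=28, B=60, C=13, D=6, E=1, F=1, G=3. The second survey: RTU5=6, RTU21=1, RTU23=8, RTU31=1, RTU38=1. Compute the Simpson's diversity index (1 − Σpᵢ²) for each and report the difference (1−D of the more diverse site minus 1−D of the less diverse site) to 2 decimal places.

The first survey: N=112, proportions 0.25, 0.5357, 0.1161, 0.0536, 0.0089, 0.0089, 0.0268, giving 1−D = 0.6333 (working shown to 4 dp, full precision carried).
The second survey: N=17, proportions 0.3529, 0.0588, 0.4706, 0.0588, 0.0588, giving 1−D = 0.6436.
Difference = |0.6333 − 0.6436| = 0.0103, i.e. 0.01 to 2 decimal places.

0.01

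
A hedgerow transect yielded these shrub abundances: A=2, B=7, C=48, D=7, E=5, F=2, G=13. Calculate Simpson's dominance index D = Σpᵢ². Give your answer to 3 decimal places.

0.369

Total N = 2+7+48+7+5+2+13 = 84, so the proportions are 0.02381, 0.08333, 0.57143, 0.08333, 0.05952, 0.02381, 0.15476 (working shown to 5 dp, full precision carried).
D = 0.02381² + 0.08333² + 0.57143² + 0.08333² + 0.05952² + 0.02381² + 0.15476² = 0.00057 + 0.00694 + 0.32653 + 0.00694 + 0.00354 + 0.00057 + 0.02395 = 0.36905.
To 3 decimal places, D = 0.369.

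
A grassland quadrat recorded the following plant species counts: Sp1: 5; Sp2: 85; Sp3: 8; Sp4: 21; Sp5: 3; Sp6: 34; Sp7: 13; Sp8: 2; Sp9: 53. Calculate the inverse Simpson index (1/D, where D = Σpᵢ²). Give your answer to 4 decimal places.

4.2158

Total N = 5+85+8+21+3+34+13+2+53 = 224, so the proportions are 0.02232143, 0.37946429, 0.03571429, 0.09375, 0.01339286, 0.15178571, 0.05803571, 0.00892857, 0.23660714 (working shown to 8 dp, full precision carried).
D = 0.02232143² + 0.37946429² + 0.03571429² + 0.09375² + 0.01339286² + 0.15178571² + 0.05803571² + 0.00892857² + 0.23660714² = 0.00049825 + 0.14399314 + 0.00127551 + 0.00878906 + 0.00017937 + 0.02303890 + 0.00336814 + 0.00007972 + 0.05598294 = 0.23720504.
So 1/D = 4.215762, i.e. 4.2158 to 4 decimal places.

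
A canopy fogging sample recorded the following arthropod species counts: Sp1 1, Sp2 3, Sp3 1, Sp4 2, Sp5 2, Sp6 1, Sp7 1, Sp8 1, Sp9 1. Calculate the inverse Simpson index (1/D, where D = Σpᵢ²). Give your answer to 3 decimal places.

7.348

Total N = 1+3+1+2+2+1+1+1+1 = 13, so the proportions are 0.0769231, 0.2307692, 0.0769231, 0.1538462, 0.1538462, 0.0769231, 0.0769231, 0.0769231, 0.0769231 (working shown to 7 dp, full precision carried).
D = 0.0769231² + 0.2307692² + 0.0769231² + 0.1538462² + 0.1538462² + 0.0769231² + 0.0769231² + 0.0769231² + 0.0769231² = 0.0059172 + 0.0532544 + 0.0059172 + 0.0236686 + 0.0236686 + 0.0059172 + 0.0059172 + 0.0059172 + 0.0059172 = 0.1360947.
So 1/D = 7.34783, i.e. 7.348 to 3 decimal places.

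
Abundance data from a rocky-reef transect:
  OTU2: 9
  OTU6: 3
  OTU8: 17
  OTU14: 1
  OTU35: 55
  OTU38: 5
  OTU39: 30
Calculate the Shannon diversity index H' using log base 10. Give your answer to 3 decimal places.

0.625

Total N = 9+3+17+1+55+5+30 = 120, so the proportions are 0.075, 0.025, 0.14167, 0.00833, 0.45833, 0.04167, 0.25 (working shown to 5 dp, full precision carried).
Each pᵢ log₁₀ pᵢ term: 0.075×(-1.12494)=-0.08437, 0.025×(-1.60206)=-0.04005, 0.14167×(-0.84873)=-0.12024, 0.00833×(-2.07918)=-0.01733, 0.45833×(-0.33882)=-0.15529, 0.04167×(-1.38021)=-0.05751, 0.25×(-0.60206)=-0.15051.
Sum = -0.62530, so H' = 0.625.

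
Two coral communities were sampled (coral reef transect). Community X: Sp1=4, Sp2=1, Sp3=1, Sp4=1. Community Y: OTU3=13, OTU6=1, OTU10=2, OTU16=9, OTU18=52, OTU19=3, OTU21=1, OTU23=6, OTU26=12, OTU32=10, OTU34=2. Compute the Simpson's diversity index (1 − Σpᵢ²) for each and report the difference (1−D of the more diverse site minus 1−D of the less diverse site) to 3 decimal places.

0.124

Community X: N=7, proportions 0.571429, 0.142857, 0.142857, 0.142857, giving 1−D = 0.612245 (working shown to 6 dp, full precision carried).
Community Y: N=111, proportions 0.117117, 0.009009, 0.018018, 0.081081, 0.468468, 0.027027, 0.009009, 0.054054, 0.108108, 0.09009, 0.018018, giving 1−D = 0.735979.
Difference = |0.612245 − 0.735979| = 0.123734, i.e. 0.124 to 3 decimal places.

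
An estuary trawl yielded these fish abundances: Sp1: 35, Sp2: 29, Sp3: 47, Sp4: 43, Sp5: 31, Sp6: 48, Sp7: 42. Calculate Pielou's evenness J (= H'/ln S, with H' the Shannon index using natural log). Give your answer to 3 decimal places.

Total N = 35+29+47+43+31+48+42 = 275, so the proportions are 0.12727, 0.10545, 0.17091, 0.15636, 0.11273, 0.17455, 0.15273 (working shown to 5 dp, full precision carried).
H' = −Σ pᵢ ln pᵢ = −((-0.26236) + (-0.23722) + (-0.30193) + (-0.29014) + (-0.24606) + (-0.30468) + (-0.28699)) = 1.92939.
With S = 7 species, ln S = 1.94591, so J = 1.92939/1.94591 = 0.99151, i.e. 0.992 to 3 decimal places.

0.992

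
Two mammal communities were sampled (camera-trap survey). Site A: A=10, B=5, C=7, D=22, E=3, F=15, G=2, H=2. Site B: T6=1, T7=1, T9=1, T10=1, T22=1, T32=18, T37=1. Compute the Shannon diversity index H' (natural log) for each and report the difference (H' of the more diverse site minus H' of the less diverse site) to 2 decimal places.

Site A: N=66, proportions 0.1515, 0.0758, 0.1061, 0.3333, 0.0455, 0.2273, 0.0303, 0.0303, giving H' = 1.7747 (working shown to 4 dp, full precision carried).
Site B: N=24, proportions 0.0417, 0.0417, 0.0417, 0.0417, 0.0417, 0.75, 0.0417, giving H' = 1.0103.
Difference = |1.7747 − 1.0103| = 0.7644, i.e. 0.76 to 2 decimal places.

0.76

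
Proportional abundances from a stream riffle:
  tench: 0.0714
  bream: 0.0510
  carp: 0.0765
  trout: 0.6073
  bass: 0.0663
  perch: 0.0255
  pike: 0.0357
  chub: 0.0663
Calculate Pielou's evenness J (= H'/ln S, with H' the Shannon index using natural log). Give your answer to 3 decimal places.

0.679

H' = −Σ pᵢ ln pᵢ = −((-0.18846) + (-0.15177) + (-0.19664) + (-0.30288) + (-0.17991) + (-0.09356) + (-0.11897) + (-0.17991)) = 1.41210 (working shown to 5 dp, full precision carried).
With S = 8 species, ln S = 2.07944, so J = 1.41210/2.07944 = 0.67908, i.e. 0.679 to 3 decimal places.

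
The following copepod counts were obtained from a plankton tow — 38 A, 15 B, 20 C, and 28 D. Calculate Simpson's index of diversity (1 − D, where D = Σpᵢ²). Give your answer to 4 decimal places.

Total N = 38+15+20+28 = 101, so the proportions are 0.376238, 0.148515, 0.19802, 0.277228 (working shown to 6 dp, full precision carried).
D = 0.376238² + 0.148515² + 0.19802² + 0.277228² = 0.141555 + 0.022057 + 0.039212 + 0.076855 = 0.279678.
So 1 − D = 0.720322, i.e. 0.7203 to 4 decimal places.

0.7203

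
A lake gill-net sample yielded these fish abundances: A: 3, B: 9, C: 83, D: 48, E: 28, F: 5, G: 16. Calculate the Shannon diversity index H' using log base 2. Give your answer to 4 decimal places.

Total N = 3+9+83+48+28+5+16 = 192, so the proportions are 0.015625, 0.046875, 0.432292, 0.25, 0.145833, 0.026042, 0.083333 (working shown to 6 dp, full precision carried).
Each pᵢ log₂ pᵢ term: 0.015625×(-6.000000)=-0.093750, 0.046875×(-4.415037)=-0.206955, 0.432292×(-1.209923)=-0.523040, 0.25×(-2.000000)=-0.500000, 0.145833×(-2.777608)=-0.405068, 0.026042×(-5.263034)=-0.137058, 0.083333×(-3.584963)=-0.298747.
Sum = -2.164617, so H' = 2.1646.

2.1646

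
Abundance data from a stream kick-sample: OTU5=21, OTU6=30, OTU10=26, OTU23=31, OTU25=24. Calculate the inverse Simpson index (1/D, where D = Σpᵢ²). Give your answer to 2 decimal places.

Total N = 21+30+26+31+24 = 132, so the proportions are 0.159091, 0.227273, 0.19697, 0.234848, 0.181818 (working shown to 6 dp, full precision carried).
D = 0.159091² + 0.227273² + 0.19697² + 0.234848² + 0.181818² = 0.025310 + 0.051653 + 0.038797 + 0.055154 + 0.033058 = 0.203972.
So 1/D = 4.9026, i.e. 4.90 to 2 decimal places.

4.90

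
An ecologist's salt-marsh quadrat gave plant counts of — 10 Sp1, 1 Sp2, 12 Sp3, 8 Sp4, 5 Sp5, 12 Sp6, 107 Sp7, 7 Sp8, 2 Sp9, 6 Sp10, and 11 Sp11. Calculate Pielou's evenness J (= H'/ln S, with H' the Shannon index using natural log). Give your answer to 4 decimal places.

Total N = 10+1+12+8+5+12+107+7+2+6+11 = 181, so the proportions are 0.055249, 0.005525, 0.066298, 0.044199, 0.027624, 0.066298, 0.59116, 0.038674, 0.01105, 0.033149, 0.060773 (working shown to 6 dp, full precision carried).
H' = −Σ pᵢ ln pᵢ = −((-0.159995) + (-0.028721) + (-0.179907) + (-0.137859) + (-0.099145) + (-0.179907) + (-0.310754) + (-0.125791) + (-0.049783) + (-0.112931) + (-0.170202)) = 1.554994.
With S = 11 species, ln S = 2.397895, so J = 1.554994/2.397895 = 0.648483, i.e. 0.6485 to 4 decimal places.

0.6485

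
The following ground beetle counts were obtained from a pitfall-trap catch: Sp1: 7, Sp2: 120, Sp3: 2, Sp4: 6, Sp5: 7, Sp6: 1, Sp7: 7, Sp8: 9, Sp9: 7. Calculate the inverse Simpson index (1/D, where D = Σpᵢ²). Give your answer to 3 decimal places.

1.872

Total N = 7+120+2+6+7+1+7+9+7 = 166, so the proportions are 0.042169, 0.722892, 0.012048, 0.036145, 0.042169, 0.006024, 0.042169, 0.054217, 0.042169 (working shown to 6 dp, full precision carried).
D = 0.042169² + 0.722892² + 0.012048² + 0.036145² + 0.042169² + 0.006024² + 0.042169² + 0.054217² + 0.042169² = 0.001778 + 0.522572 + 0.000145 + 0.001306 + 0.001778 + 0.000036 + 0.001778 + 0.002939 + 0.001778 = 0.534112.
So 1/D = 1.87227, i.e. 1.872 to 3 decimal places.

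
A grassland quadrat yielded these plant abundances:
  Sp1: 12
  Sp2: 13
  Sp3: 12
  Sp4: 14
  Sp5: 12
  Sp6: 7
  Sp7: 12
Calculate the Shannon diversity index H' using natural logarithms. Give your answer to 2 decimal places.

Total N = 12+13+12+14+12+7+12 = 82, so the proportions are 0.1463, 0.1585, 0.1463, 0.1707, 0.1463, 0.0854, 0.1463 (working shown to 4 dp, full precision carried).
Each pᵢ ln pᵢ term: 0.1463×(-1.9218)=-0.2812, 0.1585×(-1.8418)=-0.2920, 0.1463×(-1.9218)=-0.2812, 0.1707×(-1.7677)=-0.3018, 0.1463×(-1.9218)=-0.2812, 0.0854×(-2.4608)=-0.2101, 0.1463×(-1.9218)=-0.2812.
Sum = -1.9288, so H' = 1.93.

1.93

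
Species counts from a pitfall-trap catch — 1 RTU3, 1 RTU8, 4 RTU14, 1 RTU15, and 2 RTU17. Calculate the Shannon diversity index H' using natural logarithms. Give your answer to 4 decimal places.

Total N = 1+1+4+1+2 = 9, so the proportions are 0.111111, 0.111111, 0.444444, 0.111111, 0.222222 (working shown to 6 dp, full precision carried).
Each pᵢ ln pᵢ term: 0.111111×(-2.197225)=-0.244136, 0.111111×(-2.197225)=-0.244136, 0.444444×(-0.810930)=-0.360413, 0.111111×(-2.197225)=-0.244136, 0.222222×(-1.504077)=-0.334239.
Sum = -1.427061, so H' = 1.4271.

1.4271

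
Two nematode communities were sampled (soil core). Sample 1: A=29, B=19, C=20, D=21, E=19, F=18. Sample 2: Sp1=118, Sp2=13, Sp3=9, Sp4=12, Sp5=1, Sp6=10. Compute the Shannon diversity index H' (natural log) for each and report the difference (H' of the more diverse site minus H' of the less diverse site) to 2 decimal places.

0.79

Sample 1: N=126, proportions 0.2302, 0.1508, 0.1587, 0.1667, 0.1508, 0.1429, giving H' = 1.7774 (working shown to 4 dp, full precision carried).
Sample 2: N=163, proportions 0.7239, 0.0798, 0.0552, 0.0736, 0.0061, 0.0613, giving H' = 0.9900.
Difference = |1.7774 − 0.9900| = 0.7874, i.e. 0.79 to 2 decimal places.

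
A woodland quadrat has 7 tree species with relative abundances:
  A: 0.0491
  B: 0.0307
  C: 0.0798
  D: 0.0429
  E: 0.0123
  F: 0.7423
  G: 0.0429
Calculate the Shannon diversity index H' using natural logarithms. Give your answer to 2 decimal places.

1.00

Each pᵢ ln pᵢ term (working shown to 4 dp, full precision carried): 0.0491×(-3.0139)=-0.1480, 0.0307×(-3.4835)=-0.1069, 0.0798×(-2.5282)=-0.2018, 0.0429×(-3.1489)=-0.1351, 0.0123×(-4.3982)=-0.0541, 0.7423×(-0.2980)=-0.2212, 0.0429×(-3.1489)=-0.1351.
Sum = -1.0022, so H' = 1.00.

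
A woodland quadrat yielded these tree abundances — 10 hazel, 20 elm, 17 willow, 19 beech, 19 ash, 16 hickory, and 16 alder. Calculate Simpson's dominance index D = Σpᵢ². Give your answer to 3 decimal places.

Total N = 10+20+17+19+19+16+16 = 117, so the proportions are 0.08547, 0.17094, 0.1453, 0.16239, 0.16239, 0.13675, 0.13675 (working shown to 5 dp, full precision carried).
D = 0.08547² + 0.17094² + 0.1453² + 0.16239² + 0.16239² + 0.13675² + 0.13675² = 0.00731 + 0.02922 + 0.02111 + 0.02637 + 0.02637 + 0.01870 + 0.01870 = 0.14778.
To 3 decimal places, D = 0.148.

0.148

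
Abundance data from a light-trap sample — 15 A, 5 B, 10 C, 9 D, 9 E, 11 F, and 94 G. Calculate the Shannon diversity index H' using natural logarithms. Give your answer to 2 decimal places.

1.34

Total N = 15+5+10+9+9+11+94 = 153, so the proportions are 0.098, 0.0327, 0.0654, 0.0588, 0.0588, 0.0719, 0.6144 (working shown to 4 dp, full precision carried).
Each pᵢ ln pᵢ term: 0.098×(-2.3224)=-0.2277, 0.0327×(-3.4210)=-0.1118, 0.0654×(-2.7279)=-0.1783, 0.0588×(-2.8332)=-0.1667, 0.0588×(-2.8332)=-0.1667, 0.0719×(-2.6325)=-0.1893, 0.6144×(-0.4871)=-0.2993.
Sum = -1.3397, so H' = 1.34.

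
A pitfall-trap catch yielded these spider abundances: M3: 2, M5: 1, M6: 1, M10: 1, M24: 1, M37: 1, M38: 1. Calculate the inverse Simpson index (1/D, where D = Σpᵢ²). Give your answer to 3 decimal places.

6.400

Total N = 2+1+1+1+1+1+1 = 8, so the proportions are 0.25, 0.125, 0.125, 0.125, 0.125, 0.125, 0.125 (working shown to 7 dp, full precision carried).
D = 0.25² + 0.125² + 0.125² + 0.125² + 0.125² + 0.125² + 0.125² = 0.0625000 + 0.0156250 + 0.0156250 + 0.0156250 + 0.0156250 + 0.0156250 + 0.0156250 = 0.1562500.
So 1/D = 6.40000, i.e. 6.400 to 3 decimal places.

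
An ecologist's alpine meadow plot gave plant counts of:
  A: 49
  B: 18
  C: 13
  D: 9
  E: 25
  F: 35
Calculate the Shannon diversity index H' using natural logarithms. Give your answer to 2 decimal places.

1.64

Total N = 49+18+13+9+25+35 = 149, so the proportions are 0.3289, 0.1208, 0.0872, 0.0604, 0.1678, 0.2349 (working shown to 4 dp, full precision carried).
Each pᵢ ln pᵢ term: 0.3289×(-1.1121)=-0.3657, 0.1208×(-2.1136)=-0.2553, 0.0872×(-2.4390)=-0.2128, 0.0604×(-2.8067)=-0.1695, 0.1678×(-1.7851)=-0.2995, 0.2349×(-1.4486)=-0.3403.
Sum = -1.6432, so H' = 1.64.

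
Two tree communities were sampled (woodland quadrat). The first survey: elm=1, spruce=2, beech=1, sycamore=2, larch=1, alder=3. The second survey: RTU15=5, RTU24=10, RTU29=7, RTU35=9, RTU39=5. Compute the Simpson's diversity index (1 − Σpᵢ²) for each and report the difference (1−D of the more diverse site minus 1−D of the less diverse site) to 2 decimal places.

The first survey: N=10, proportions 0.1, 0.2, 0.1, 0.2, 0.1, 0.3, giving 1−D = 0.8000 (working shown to 4 dp, full precision carried).
The second survey: N=36, proportions 0.1389, 0.2778, 0.1944, 0.25, 0.1389, giving 1−D = 0.7840.
Difference = |0.8000 − 0.7840| = 0.0160, i.e. 0.02 to 2 decimal places.

0.02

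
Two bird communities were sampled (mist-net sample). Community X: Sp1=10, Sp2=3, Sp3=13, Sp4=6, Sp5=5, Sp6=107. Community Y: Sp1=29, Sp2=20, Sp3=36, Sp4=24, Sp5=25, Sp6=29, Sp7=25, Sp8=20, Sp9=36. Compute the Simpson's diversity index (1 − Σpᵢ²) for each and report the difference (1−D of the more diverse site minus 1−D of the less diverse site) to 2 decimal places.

0.45

Community X: N=144, proportions 0.0694, 0.0208, 0.0903, 0.0417, 0.0347, 0.7431, giving 1−D = 0.4315 (working shown to 4 dp, full precision carried).
Community Y: N=244, proportions 0.1189, 0.082, 0.1475, 0.0984, 0.1025, 0.1189, 0.1025, 0.082, 0.1475, giving 1−D = 0.8841.
Difference = |0.4315 − 0.8841| = 0.4526, i.e. 0.45 to 2 decimal places.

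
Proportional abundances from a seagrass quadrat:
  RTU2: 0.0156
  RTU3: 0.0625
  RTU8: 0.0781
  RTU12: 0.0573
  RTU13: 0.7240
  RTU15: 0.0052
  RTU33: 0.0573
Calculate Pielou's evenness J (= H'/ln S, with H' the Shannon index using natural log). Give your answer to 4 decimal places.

0.5274

H' = −Σ pᵢ ln pᵢ = −((-0.064904) + (-0.173287) + (-0.199137) + (-0.163847) + (-0.233826) + (-0.027347) + (-0.163847)) = 1.026194 (working shown to 6 dp, full precision carried).
With S = 7 species, ln S = 1.945910, so J = 1.026194/1.945910 = 0.527359, i.e. 0.5274 to 4 decimal places.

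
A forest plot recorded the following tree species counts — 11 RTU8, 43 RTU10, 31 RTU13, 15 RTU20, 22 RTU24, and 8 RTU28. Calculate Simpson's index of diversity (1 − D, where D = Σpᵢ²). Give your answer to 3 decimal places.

Total N = 11+43+31+15+22+8 = 130, so the proportions are 0.08462, 0.33077, 0.23846, 0.11538, 0.16923, 0.06154 (working shown to 5 dp, full precision carried).
D = 0.08462² + 0.33077² + 0.23846² + 0.11538² + 0.16923² + 0.06154² = 0.00716 + 0.10941 + 0.05686 + 0.01331 + 0.02864 + 0.00379 = 0.21917.
So 1 − D = 0.78083, i.e. 0.781 to 3 decimal places.

0.781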